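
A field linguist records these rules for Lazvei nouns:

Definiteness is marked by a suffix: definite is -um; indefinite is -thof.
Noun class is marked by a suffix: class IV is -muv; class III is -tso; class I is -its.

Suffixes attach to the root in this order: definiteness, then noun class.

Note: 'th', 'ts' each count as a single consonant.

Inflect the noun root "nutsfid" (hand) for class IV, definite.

Attach definiteness definite -um → nutsfidum.
Attach noun class class IV -muv → nutsfidummuv.

nutsfidummuv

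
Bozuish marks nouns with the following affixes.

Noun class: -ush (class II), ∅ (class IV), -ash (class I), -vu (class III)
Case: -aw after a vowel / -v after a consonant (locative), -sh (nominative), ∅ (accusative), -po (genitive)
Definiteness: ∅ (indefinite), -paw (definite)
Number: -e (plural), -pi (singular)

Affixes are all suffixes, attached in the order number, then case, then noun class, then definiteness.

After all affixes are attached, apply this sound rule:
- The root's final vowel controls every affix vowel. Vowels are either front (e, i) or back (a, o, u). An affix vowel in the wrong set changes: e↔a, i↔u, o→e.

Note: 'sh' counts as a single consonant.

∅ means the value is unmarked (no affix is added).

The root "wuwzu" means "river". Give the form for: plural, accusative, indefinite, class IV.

wuwzua

Attach number plural -e → wuwzue.
case = accusative: zero marking, form stays wuwzue.
noun class = class IV: zero marking, form stays wuwzue.
definiteness = indefinite: zero marking, form stays wuwzue.
Apply vowel harmony: wuwzue → wuwzua.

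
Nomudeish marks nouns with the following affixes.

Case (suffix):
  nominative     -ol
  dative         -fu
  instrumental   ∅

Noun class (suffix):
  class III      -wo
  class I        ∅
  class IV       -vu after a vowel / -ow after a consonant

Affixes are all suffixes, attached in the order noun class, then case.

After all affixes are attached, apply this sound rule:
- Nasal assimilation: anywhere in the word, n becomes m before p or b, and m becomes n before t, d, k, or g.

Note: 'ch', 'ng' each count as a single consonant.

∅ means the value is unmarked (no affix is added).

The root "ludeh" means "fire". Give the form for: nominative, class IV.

Attach noun class class IV -ow (after consonant 'h') → ludehow.
Attach case nominative -ol → ludehowol.
Nasal assimilation: no change.

ludehowol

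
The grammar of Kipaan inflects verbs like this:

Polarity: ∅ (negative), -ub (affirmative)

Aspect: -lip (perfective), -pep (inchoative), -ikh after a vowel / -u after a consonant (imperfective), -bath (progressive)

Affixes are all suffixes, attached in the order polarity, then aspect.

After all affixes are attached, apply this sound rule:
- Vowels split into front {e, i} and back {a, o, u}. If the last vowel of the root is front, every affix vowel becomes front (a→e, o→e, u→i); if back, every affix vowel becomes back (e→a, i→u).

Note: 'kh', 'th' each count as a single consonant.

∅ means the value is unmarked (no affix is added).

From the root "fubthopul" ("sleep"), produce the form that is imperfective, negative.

polarity = negative: zero marking, form stays fubthopul.
Attach aspect imperfective -u (after consonant 'l') → fubthopulu.
Vowel harmony: no change.

fubthopulu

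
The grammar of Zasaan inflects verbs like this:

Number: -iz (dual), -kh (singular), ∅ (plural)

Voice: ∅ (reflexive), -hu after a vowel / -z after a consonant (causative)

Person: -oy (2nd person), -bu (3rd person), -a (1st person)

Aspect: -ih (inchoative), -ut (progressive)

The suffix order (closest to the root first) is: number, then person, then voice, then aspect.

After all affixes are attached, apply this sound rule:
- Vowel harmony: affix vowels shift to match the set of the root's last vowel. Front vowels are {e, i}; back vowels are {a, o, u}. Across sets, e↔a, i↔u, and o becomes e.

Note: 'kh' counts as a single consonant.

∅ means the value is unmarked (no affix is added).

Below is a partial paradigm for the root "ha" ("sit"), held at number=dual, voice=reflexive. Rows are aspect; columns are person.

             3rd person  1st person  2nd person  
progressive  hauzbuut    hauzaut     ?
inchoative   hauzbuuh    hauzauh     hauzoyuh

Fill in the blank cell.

hauzoyut

Attach number dual -iz → haiz.
Attach person 2nd person -oy → haizoy.
voice = reflexive: zero marking, form stays haizoy.
Attach aspect progressive -ut → haizoyut.
Apply vowel harmony: haizoyut → hauzoyut.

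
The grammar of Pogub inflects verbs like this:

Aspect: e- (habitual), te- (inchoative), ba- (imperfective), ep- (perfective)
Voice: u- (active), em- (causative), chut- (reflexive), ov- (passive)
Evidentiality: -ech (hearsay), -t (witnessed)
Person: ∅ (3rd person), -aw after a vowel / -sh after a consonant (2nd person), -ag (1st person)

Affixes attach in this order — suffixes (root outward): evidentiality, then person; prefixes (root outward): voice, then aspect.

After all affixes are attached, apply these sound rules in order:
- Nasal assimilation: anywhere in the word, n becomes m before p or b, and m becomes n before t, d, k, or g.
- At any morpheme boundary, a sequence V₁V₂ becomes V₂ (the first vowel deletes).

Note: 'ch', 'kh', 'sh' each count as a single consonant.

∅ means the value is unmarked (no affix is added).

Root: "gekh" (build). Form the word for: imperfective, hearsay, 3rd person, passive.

Attach evidentiality hearsay -ech → gekhech.
Attach voice passive ov- → ovgekhech.
Attach aspect imperfective ba- → baovgekhech.
person = 3rd person: zero marking, form stays baovgekhech.
Nasal assimilation: no change.
Apply vowel deletion: baovgekhech → bovgekhech.

bovgekhech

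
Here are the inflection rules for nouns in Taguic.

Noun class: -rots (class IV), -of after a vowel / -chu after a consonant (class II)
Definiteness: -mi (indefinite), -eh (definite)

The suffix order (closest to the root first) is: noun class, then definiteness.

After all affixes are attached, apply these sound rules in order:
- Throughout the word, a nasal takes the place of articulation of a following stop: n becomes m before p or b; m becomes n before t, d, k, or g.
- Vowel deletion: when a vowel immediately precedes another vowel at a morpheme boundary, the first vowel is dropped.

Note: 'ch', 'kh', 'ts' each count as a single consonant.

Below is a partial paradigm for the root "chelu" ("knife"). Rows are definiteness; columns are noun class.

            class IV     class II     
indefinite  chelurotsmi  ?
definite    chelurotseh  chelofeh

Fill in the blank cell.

Attach noun class class II -of (after vowel 'u') → cheluof.
Attach definiteness indefinite -mi → cheluofmi.
Nasal assimilation: no change.
Apply vowel deletion: cheluofmi → chelofmi.

chelofmi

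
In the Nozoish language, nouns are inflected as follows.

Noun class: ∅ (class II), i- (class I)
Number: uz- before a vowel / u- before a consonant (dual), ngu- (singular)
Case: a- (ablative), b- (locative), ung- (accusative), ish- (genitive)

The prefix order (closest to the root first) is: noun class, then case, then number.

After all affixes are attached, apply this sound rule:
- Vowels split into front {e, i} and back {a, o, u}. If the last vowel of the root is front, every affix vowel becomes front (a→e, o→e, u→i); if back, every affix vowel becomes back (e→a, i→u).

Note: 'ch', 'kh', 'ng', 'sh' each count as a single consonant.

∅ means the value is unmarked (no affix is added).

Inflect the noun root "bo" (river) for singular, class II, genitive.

nguushbo

noun class = class II: zero marking, form stays bo.
Attach case genitive ish- → ishbo.
Attach number singular ngu- → nguishbo.
Apply vowel harmony: nguishbo → nguushbo.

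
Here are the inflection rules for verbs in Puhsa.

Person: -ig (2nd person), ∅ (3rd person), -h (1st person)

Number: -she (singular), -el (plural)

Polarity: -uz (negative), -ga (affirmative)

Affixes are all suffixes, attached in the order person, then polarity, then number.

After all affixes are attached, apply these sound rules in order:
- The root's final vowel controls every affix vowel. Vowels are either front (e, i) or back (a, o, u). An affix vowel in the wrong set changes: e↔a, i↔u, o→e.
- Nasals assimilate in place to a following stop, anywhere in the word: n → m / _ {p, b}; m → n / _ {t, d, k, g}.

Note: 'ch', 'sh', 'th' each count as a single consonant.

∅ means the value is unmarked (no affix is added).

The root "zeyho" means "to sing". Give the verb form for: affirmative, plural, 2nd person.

zeyhouggaal

Attach person 2nd person -ig → zeyhoig.
Attach polarity affirmative -ga → zeyhoigga.
Attach number plural -el → zeyhoiggael.
Apply vowel harmony: zeyhoiggael → zeyhouggaal.
Nasal assimilation: no change.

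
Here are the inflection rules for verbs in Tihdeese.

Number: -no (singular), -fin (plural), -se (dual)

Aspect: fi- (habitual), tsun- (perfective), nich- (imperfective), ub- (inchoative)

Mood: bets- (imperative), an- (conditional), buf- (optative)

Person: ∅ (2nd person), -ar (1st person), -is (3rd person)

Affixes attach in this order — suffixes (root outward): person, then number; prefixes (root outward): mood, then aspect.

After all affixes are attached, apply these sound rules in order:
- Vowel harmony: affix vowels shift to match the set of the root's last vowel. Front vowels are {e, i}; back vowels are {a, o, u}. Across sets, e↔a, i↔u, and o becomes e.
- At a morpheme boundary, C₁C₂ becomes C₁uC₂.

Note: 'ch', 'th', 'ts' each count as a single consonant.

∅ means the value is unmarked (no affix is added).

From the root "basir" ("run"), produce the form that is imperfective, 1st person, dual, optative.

nichubifubasireruse

Attach person 1st person -ar → basirar.
Attach mood optative buf- → bufbasirar.
Attach number dual -se → bufbasirarse.
Attach aspect imperfective nich- → nichbufbasirarse.
Apply vowel harmony: nichbufbasirarse → nichbifbasirerse.
Apply epenthesis: nichbifbasirerse → nichubifubasireruse.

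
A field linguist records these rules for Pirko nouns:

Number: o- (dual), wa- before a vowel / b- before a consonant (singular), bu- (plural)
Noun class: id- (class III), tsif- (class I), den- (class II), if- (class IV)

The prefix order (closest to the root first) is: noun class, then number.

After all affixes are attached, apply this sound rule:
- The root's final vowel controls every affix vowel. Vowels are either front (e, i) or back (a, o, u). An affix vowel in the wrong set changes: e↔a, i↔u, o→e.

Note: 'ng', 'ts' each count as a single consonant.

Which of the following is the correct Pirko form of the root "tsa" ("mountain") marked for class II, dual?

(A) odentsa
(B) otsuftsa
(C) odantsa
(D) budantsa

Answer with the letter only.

C

Attach noun class class II den- → dentsa.
Attach number dual o- → odentsa.
Apply vowel harmony: odentsa → odantsa.
So the correct form is odantsa, option (C).
(A) odentsa is wrong: it fails to apply the sound rule(s).
(D) budantsa is wrong: it uses plural instead of dual for number.
(B) otsuftsa is wrong: it uses class I instead of class II for noun class.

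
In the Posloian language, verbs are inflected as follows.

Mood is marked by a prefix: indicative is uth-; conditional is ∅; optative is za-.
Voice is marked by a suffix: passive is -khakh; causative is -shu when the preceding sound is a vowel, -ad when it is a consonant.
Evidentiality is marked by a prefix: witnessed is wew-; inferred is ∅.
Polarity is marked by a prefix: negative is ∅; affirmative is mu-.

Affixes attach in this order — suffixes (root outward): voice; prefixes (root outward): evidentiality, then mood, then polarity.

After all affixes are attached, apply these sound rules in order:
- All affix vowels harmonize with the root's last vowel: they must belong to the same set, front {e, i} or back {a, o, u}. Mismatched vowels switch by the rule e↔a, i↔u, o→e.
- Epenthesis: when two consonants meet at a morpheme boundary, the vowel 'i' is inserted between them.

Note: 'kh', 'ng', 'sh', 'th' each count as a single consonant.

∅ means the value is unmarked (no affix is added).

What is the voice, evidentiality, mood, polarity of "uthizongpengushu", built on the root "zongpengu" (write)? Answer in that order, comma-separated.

Segment: uth-zongpengu-shu.
voice: -shu/ad → causative.
evidentiality: ∅ → inferred.
mood: uth- → indicative.
polarity: ∅ → negative.

causative, inferred, indicative, negative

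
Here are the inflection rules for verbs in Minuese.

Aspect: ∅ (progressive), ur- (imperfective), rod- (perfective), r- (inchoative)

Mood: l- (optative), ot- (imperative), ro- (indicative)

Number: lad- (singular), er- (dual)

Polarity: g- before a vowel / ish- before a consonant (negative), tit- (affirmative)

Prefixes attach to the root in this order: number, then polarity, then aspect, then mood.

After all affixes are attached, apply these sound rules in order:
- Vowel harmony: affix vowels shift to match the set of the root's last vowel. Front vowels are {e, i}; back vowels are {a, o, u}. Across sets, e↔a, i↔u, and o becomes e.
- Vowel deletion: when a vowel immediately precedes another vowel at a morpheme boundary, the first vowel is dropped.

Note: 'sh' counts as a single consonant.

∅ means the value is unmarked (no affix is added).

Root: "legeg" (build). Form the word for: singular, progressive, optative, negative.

Attach number singular lad- → ladlegeg.
Attach polarity negative ish- (before consonant 'l') → ishladlegeg.
aspect = progressive: zero marking, form stays ishladlegeg.
Attach mood optative l- → lishladlegeg.
Apply vowel harmony: lishladlegeg → lishledlegeg.
Vowel deletion: no change.

lishledlegeg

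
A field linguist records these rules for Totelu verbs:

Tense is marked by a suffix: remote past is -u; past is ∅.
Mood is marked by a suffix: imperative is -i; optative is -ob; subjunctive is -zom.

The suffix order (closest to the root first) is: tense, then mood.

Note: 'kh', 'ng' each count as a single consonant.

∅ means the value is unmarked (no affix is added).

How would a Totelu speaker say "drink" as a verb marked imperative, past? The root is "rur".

tense = past: zero marking, form stays rur.
Attach mood imperative -i → ruri.

ruri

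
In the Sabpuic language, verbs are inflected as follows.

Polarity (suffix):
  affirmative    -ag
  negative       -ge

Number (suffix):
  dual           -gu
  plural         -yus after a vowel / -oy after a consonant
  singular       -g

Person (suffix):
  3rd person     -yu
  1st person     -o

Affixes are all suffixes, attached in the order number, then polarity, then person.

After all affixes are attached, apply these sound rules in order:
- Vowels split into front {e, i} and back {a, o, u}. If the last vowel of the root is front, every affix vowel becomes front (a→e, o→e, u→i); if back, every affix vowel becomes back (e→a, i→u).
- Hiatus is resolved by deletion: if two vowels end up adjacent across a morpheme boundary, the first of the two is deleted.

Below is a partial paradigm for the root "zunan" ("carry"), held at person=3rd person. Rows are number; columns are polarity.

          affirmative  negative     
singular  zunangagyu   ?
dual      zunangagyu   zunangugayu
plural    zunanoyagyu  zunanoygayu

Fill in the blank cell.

zunanggayu

Attach number singular -g → zunang.
Attach polarity negative -ge → zunangge.
Attach person 3rd person -yu → zunanggeyu.
Apply vowel harmony: zunanggeyu → zunanggayu.
Vowel deletion: no change.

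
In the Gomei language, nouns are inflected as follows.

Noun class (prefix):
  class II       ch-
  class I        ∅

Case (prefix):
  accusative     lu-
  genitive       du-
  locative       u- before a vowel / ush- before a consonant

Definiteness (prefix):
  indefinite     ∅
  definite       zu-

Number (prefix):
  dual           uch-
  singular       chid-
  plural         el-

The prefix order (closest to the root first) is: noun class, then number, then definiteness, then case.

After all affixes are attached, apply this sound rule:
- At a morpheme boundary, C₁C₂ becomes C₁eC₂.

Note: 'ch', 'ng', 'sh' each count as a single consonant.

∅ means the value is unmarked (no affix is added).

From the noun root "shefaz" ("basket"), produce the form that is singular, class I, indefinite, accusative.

noun class = class I: zero marking, form stays shefaz.
Attach number singular chid- → chidshefaz.
definiteness = indefinite: zero marking, form stays chidshefaz.
Attach case accusative lu- → luchidshefaz.
Apply epenthesis: luchidshefaz → luchideshefaz.

luchideshefaz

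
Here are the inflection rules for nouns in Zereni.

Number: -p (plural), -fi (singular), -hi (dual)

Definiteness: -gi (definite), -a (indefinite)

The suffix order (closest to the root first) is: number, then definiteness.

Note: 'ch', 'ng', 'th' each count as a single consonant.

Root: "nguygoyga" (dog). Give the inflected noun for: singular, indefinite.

Attach number singular -fi → nguygoygafi.
Attach definiteness indefinite -a → nguygoygafia.

nguygoygafia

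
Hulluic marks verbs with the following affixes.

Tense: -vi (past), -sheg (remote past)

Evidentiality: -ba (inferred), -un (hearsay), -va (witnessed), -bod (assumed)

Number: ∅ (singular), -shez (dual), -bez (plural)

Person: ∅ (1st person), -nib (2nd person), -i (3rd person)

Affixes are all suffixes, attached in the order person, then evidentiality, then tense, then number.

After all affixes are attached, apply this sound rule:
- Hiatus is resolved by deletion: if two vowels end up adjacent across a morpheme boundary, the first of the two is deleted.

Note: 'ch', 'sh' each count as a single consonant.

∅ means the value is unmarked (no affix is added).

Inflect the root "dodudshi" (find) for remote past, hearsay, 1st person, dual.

person = 1st person: zero marking, form stays dodudshi.
Attach evidentiality hearsay -un → dodudshiun.
Attach tense remote past -sheg → dodudshiunsheg.
Attach number dual -shez → dodudshiunshegshez.
Apply vowel deletion: dodudshiunshegshez → dodudshunshegshez.

dodudshunshegshez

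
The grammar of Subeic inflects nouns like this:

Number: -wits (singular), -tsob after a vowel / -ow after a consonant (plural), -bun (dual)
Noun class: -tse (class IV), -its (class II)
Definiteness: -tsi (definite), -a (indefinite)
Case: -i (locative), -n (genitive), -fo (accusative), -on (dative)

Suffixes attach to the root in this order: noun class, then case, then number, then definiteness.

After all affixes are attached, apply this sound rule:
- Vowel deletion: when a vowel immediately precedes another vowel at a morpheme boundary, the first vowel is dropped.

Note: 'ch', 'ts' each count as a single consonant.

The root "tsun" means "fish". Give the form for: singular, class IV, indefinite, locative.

Attach noun class class IV -tse → tsuntse.
Attach case locative -i → tsuntsei.
Attach number singular -wits → tsuntseiwits.
Attach definiteness indefinite -a → tsuntseiwitsa.
Apply vowel deletion: tsuntseiwitsa → tsuntsiwitsa.

tsuntsiwitsa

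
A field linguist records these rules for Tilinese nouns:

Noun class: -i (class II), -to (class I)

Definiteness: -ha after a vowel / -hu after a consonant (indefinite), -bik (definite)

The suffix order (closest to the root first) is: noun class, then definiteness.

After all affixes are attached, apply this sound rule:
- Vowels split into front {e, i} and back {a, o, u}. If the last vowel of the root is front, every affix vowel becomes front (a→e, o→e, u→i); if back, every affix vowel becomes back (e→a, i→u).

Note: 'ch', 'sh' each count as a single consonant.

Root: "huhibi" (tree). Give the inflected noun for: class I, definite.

huhibitebik

Attach noun class class I -to → huhibito.
Attach definiteness definite -bik → huhibitobik.
Apply vowel harmony: huhibitobik → huhibitebik.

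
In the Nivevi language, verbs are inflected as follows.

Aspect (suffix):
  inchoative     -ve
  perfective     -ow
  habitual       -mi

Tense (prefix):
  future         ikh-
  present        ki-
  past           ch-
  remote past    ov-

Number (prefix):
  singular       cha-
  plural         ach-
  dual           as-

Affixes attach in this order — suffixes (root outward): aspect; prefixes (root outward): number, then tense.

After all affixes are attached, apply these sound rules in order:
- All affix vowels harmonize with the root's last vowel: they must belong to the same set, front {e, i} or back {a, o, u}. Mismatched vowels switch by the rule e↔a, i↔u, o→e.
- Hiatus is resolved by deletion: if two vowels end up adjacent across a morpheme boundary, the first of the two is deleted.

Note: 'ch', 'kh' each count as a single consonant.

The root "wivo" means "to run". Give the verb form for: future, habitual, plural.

Attach number plural ach- → achwivo.
Attach aspect habitual -mi → achwivomi.
Attach tense future ikh- → ikhachwivomi.
Apply vowel harmony: ikhachwivomi → ukhachwivomu.
Vowel deletion: no change.

ukhachwivomu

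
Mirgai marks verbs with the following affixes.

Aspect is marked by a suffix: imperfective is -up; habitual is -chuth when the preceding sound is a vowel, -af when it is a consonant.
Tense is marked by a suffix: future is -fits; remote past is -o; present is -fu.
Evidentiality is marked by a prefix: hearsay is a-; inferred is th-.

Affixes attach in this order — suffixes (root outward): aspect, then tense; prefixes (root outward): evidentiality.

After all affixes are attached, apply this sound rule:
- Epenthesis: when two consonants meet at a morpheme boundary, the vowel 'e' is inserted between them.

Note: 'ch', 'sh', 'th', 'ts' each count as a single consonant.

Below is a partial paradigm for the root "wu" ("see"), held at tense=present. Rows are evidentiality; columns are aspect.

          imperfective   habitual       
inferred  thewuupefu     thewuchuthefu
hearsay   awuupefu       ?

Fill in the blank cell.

awuchuthefu

Attach aspect habitual -chuth (after vowel 'u') → wuchuth.
Attach tense present -fu → wuchuthfu.
Attach evidentiality hearsay a- → awuchuthfu.
Apply epenthesis: awuchuthfu → awuchuthefu.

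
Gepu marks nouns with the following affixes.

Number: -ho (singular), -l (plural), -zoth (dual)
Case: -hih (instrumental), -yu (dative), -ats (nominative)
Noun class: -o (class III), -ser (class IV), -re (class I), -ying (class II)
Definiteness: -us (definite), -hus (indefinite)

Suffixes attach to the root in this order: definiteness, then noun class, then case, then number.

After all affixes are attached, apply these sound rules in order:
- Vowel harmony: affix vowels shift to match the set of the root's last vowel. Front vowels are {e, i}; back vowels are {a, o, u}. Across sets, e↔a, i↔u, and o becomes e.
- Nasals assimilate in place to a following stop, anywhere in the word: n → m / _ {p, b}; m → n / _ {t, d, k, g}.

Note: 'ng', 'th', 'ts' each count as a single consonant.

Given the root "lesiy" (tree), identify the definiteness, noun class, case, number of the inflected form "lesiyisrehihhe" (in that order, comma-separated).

definite, class I, instrumental, singular

Segment: lesiy-us-re-hih-ho.
definiteness: -us → definite.
noun class: -re → class I.
case: -hih → instrumental.
number: -ho → singular.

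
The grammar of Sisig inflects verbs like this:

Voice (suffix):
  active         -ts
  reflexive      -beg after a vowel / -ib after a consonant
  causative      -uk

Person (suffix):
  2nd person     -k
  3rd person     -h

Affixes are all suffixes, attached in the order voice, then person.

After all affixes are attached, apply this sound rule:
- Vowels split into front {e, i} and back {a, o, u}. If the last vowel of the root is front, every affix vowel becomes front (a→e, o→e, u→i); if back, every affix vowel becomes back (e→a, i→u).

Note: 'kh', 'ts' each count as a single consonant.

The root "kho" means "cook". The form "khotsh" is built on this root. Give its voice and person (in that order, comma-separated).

Segment: kho-ts-h.
voice: -ts → active.
person: -h → 3rd person.

active, 3rd person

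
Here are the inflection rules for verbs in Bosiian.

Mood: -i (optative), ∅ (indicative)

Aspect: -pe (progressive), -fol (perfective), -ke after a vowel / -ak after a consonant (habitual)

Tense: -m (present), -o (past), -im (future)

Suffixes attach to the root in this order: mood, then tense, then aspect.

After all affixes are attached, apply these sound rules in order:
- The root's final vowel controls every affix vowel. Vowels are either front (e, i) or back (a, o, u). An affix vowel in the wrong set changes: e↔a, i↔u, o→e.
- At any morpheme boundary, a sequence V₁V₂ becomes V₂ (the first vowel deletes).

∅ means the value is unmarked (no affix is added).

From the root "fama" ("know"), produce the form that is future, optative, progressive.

Attach mood optative -i → famai.
Attach tense future -im → famaiim.
Attach aspect progressive -pe → famaiimpe.
Apply vowel harmony: famaiimpe → famauumpa.
Apply vowel deletion: famauumpa → famumpa.

famumpa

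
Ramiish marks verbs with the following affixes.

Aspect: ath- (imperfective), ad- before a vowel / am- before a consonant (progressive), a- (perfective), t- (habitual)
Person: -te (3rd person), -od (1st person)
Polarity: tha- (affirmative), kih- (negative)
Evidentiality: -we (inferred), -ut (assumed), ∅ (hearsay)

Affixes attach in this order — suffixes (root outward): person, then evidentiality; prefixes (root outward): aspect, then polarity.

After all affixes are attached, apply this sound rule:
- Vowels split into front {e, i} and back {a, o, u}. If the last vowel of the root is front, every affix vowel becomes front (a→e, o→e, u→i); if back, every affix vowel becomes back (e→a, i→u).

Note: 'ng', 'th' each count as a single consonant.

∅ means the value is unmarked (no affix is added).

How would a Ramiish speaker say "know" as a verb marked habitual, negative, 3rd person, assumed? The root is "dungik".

Attach aspect habitual t- → tdungik.
Attach person 3rd person -te → tdungikte.
Attach evidentiality assumed -ut → tdungikteut.
Attach polarity negative kih- → kihtdungikteut.
Apply vowel harmony: kihtdungikteut → kihtdungikteit.

kihtdungikteit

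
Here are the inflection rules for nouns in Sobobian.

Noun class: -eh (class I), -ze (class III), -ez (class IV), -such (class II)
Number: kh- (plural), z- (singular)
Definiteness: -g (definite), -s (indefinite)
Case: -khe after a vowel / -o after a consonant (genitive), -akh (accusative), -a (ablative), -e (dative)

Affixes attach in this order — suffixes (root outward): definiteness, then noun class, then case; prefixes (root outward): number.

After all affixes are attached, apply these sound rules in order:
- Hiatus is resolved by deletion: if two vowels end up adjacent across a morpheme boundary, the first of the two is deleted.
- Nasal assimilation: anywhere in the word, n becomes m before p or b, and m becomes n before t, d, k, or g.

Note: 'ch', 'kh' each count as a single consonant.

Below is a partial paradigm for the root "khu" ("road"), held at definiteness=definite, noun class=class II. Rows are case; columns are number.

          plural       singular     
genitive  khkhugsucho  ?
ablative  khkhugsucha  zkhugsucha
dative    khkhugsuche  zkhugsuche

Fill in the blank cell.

Attach definiteness definite -g → khug.
Attach noun class class II -such → khugsuch.
Attach case genitive -o (after consonant 'ch') → khugsucho.
Attach number singular z- → zkhugsucho.
Vowel deletion: no change.
Nasal assimilation: no change.

zkhugsucho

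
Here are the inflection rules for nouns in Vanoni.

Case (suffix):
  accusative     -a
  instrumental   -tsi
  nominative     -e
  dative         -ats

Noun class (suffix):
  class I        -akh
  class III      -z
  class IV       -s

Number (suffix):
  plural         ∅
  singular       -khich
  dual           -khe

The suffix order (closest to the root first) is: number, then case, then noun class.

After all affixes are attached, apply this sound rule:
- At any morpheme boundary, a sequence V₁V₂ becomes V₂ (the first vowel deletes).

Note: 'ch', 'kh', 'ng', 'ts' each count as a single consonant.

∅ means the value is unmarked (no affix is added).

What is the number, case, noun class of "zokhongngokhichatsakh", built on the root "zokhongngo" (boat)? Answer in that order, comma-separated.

Segment: zokhongngo-khich-ats-akh.
number: -khich → singular.
case: -ats → dative.
noun class: -akh → class I.

singular, dative, class I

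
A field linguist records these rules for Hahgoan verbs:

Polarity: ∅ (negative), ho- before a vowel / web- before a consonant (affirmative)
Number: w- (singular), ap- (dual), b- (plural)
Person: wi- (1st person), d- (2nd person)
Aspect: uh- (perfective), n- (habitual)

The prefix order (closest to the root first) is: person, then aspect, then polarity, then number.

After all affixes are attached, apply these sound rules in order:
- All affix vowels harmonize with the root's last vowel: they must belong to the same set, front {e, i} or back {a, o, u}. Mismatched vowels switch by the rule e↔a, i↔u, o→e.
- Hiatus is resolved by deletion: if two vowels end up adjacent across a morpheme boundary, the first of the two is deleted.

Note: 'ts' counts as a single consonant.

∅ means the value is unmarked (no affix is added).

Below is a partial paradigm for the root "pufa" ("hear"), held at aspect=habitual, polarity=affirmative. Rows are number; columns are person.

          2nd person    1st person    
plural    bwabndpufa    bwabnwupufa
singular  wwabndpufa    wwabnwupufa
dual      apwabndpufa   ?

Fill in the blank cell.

Attach person 1st person wi- → wipufa.
Attach aspect habitual n- → nwipufa.
Attach polarity affirmative web- (before consonant 'n') → webnwipufa.
Attach number dual ap- → apwebnwipufa.
Apply vowel harmony: apwebnwipufa → apwabnwupufa.
Vowel deletion: no change.

apwabnwupufa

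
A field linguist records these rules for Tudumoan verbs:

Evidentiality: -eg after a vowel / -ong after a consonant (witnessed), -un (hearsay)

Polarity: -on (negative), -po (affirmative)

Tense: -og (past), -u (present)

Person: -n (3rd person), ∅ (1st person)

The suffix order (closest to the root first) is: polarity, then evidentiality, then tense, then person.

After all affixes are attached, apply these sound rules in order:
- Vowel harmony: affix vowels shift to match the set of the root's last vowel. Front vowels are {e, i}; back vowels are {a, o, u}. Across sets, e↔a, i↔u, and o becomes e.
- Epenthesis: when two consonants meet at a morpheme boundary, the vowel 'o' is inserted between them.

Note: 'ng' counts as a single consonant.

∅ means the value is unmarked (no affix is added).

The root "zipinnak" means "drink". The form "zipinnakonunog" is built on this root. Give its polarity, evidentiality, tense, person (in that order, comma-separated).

negative, hearsay, past, 1st person

Segment: zipinnak-on-un-og.
polarity: -on → negative.
evidentiality: -un → hearsay.
tense: -og → past.
person: ∅ → 1st person.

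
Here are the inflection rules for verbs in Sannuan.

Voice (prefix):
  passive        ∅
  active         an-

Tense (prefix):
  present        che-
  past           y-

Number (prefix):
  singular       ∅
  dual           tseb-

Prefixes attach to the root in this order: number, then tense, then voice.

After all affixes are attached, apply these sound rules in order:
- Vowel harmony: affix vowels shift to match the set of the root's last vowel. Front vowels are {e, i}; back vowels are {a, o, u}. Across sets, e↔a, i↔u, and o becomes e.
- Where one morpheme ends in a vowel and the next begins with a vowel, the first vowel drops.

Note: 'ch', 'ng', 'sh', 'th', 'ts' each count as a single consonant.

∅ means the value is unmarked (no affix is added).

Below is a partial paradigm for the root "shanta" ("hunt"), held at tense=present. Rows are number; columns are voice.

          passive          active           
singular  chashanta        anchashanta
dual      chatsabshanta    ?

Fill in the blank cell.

Attach number dual tseb- → tsebshanta.
Attach tense present che- → chetsebshanta.
Attach voice active an- → anchetsebshanta.
Apply vowel harmony: anchetsebshanta → anchatsabshanta.
Vowel deletion: no change.

anchatsabshanta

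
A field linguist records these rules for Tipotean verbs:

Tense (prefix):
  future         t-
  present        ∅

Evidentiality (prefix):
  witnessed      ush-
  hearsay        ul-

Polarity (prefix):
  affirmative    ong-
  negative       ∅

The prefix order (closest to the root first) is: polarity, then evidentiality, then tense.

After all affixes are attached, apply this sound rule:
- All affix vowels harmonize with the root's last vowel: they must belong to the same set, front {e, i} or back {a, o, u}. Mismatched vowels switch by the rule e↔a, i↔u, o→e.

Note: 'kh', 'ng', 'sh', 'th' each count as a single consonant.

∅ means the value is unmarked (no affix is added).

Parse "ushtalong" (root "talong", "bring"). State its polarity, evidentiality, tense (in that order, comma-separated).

negative, witnessed, present

Segment: ush-talong.
polarity: ∅ → negative.
evidentiality: ush- → witnessed.
tense: ∅ → present.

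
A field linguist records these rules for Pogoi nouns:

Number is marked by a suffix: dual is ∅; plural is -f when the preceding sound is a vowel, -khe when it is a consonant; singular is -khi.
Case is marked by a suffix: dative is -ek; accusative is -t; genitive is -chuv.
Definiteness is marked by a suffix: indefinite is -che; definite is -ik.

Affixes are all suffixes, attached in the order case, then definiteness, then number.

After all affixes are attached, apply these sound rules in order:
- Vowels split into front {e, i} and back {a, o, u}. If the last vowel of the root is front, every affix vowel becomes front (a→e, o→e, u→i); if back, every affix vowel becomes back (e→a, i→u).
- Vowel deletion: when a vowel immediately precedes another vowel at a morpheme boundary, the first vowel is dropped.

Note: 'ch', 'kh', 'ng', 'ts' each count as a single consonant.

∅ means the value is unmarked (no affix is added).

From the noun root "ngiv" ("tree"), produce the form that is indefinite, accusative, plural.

ngivtchef

Attach case accusative -t → ngivt.
Attach definiteness indefinite -che → ngivtche.
Attach number plural -f (after vowel 'e') → ngivtchef.
Vowel harmony: no change.
Vowel deletion: no change.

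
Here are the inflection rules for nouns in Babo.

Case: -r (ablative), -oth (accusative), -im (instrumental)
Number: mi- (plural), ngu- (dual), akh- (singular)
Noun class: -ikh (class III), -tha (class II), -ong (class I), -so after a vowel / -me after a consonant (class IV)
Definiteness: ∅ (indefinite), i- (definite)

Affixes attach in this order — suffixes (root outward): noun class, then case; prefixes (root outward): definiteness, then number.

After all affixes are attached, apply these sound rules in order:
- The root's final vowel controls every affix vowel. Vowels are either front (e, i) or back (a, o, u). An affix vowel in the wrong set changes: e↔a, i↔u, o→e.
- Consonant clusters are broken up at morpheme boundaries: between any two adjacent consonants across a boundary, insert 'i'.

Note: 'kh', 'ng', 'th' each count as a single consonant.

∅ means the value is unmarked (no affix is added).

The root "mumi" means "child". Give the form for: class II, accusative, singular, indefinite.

ekhimumitheeth

Attach noun class class II -tha → mumitha.
definiteness = indefinite: zero marking, form stays mumitha.
Attach case accusative -oth → mumithaoth.
Attach number singular akh- → akhmumithaoth.
Apply vowel harmony: akhmumithaoth → ekhmumitheeth.
Apply epenthesis: ekhmumitheeth → ekhimumitheeth.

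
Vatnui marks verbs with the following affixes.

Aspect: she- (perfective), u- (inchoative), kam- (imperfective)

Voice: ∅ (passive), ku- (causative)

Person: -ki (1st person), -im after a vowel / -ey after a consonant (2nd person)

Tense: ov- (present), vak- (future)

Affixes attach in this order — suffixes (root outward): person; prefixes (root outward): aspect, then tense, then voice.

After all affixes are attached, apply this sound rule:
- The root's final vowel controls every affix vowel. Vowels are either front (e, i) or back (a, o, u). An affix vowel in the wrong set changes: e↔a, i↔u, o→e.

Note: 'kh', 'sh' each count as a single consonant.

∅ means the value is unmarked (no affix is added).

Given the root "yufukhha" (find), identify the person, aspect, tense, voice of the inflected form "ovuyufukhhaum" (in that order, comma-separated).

Segment: ov-u-yufukhha-im.
person: -im/ey → 2nd person.
aspect: u- → inchoative.
tense: ov- → present.
voice: ∅ → passive.

2nd person, inchoative, present, passive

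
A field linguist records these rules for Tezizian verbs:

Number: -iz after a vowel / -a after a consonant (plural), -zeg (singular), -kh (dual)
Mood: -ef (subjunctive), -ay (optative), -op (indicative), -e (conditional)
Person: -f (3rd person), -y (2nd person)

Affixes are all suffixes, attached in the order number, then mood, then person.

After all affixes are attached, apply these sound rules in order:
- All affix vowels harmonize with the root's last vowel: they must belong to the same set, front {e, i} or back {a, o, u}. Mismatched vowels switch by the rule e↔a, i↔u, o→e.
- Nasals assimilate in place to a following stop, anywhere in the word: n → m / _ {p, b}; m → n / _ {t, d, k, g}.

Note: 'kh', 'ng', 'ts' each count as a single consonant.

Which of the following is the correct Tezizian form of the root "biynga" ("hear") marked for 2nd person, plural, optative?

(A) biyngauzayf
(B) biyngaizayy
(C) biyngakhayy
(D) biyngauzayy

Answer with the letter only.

D

Attach number plural -iz (after vowel 'a') → biyngaiz.
Attach mood optative -ay → biyngaizay.
Attach person 2nd person -y → biyngaizayy.
Apply vowel harmony: biyngaizayy → biyngauzayy.
Nasal assimilation: no change.
So the correct form is biyngauzayy, option (D).
(A) biyngauzayf is wrong: it uses 3rd person instead of 2nd person for person.
(C) biyngakhayy is wrong: it uses dual instead of plural for number.
(B) biyngaizayy is wrong: it fails to apply the sound rule(s).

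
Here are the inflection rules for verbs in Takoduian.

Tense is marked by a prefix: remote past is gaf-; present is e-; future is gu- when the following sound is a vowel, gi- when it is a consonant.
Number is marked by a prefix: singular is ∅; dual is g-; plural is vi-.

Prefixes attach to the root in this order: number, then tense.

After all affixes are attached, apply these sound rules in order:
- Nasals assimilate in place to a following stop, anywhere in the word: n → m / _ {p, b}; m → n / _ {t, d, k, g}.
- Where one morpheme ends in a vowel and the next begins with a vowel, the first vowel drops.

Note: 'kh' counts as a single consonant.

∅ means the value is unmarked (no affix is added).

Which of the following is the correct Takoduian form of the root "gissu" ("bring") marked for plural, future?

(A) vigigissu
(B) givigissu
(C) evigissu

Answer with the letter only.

B

Attach number plural vi- → vigissu.
Attach tense future gi- (before consonant 'v') → givigissu.
Nasal assimilation: no change.
Vowel deletion: no change.
So the correct form is givigissu, option (B).
(A) vigigissu is wrong: it has the affixes in the wrong order.
(C) evigissu is wrong: it uses present instead of future for tense.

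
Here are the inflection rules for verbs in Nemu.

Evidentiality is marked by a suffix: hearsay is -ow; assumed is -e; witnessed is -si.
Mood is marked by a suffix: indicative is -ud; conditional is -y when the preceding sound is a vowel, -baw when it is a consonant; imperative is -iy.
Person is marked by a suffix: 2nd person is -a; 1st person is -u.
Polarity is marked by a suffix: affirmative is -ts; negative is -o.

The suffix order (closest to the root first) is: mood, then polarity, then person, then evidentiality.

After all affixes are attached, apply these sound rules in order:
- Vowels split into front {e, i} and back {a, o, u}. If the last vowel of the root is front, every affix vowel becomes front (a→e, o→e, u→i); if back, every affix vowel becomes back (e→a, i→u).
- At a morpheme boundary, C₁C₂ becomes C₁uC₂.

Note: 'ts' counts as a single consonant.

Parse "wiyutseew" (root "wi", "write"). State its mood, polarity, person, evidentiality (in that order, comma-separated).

Segment: wi-y-ts-a-ow.
mood: -y/baw → conditional.
polarity: -ts → affirmative.
person: -a → 2nd person.
evidentiality: -ow → hearsay.

conditional, affirmative, 2nd person, hearsay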